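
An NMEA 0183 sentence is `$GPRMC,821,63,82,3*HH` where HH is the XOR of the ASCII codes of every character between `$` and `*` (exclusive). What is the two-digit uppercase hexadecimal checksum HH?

XOR the ASCII codes of the payload characters:
  'G' = 0x47 → acc = 0x47
  'P' = 0x50 → acc = 0x17
  'R' = 0x52 → acc = 0x45
  'M' = 0x4D → acc = 0x08
  'C' = 0x43 → acc = 0x4B
  ',' = 0x2C → acc = 0x67
  '8' = 0x38 → acc = 0x5F
  '2' = 0x32 → acc = 0x6D
  '1' = 0x31 → acc = 0x5C
  ',' = 0x2C → acc = 0x70
  '6' = 0x36 → acc = 0x46
  '3' = 0x33 → acc = 0x75
  ',' = 0x2C → acc = 0x59
  '8' = 0x38 → acc = 0x61
  '2' = 0x32 → acc = 0x53
  ',' = 0x2C → acc = 0x7F
  '3' = 0x33 → acc = 0x4C
Checksum = 0x4C.

4C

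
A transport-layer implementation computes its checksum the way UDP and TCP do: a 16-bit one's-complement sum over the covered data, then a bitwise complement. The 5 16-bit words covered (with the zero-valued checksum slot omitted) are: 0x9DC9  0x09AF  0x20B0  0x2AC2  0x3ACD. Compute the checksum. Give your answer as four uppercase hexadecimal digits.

D247

One's-complement addition (fold any carry out of bit 15 back into bit 0):
  0x9DC9 + 0x09AF = 0x0A778
  0xA778 + 0x20B0 = 0x0C828
  0xC828 + 0x2AC2 = 0x0F2EA
  0xF2EA + 0x3ACD = 0x12DB7 → wrap carry → 0x2DB8
One's-complement sum = 0x2DB8.
Checksum = ~0x2DB8 & 0xFFFF = 0xD247.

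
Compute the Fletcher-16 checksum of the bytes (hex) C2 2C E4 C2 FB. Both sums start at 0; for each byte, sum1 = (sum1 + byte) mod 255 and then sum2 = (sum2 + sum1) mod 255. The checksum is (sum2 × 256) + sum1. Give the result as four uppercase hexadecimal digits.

Running sums (mod 255):
  after byte 0 (C2): sum1=194, sum2=194
  after byte 1 (2C): sum1=238, sum2=177
  after byte 2 (E4): sum1=211, sum2=133
  after byte 3 (C2): sum1=150, sum2=28
  after byte 4 (FB): sum1=146, sum2=174
Checksum = sum2·256 + sum1 = 174·256 + 146 = 44690 = 0xAE92.

AE92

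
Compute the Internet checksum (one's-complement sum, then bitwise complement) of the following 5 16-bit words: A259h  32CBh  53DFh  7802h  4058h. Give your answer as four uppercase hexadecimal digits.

One's-complement addition (fold any carry out of bit 15 back into bit 0):
  0xA259 + 0x32CB = 0x0D524
  0xD524 + 0x53DF = 0x12903 → wrap carry → 0x2904
  0x2904 + 0x7802 = 0x0A106
  0xA106 + 0x4058 = 0x0E15E
One's-complement sum = 0xE15E.
Checksum = ~0xE15E & 0xFFFF = 0x1EA1.

1EA1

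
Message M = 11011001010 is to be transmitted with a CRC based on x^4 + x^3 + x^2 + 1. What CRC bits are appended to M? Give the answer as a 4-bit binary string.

1100

Append 4 zeros: 110110010100000. Divide by 11101 (XOR where the leading bit is 1):
  pos 0: 11011 XOR 11101 = 00110
  pos 2: 11000 XOR 11101 = 00101
  pos 4: 10110 XOR 11101 = 01011
  pos 5: 10111 XOR 11101 = 01010
  pos 6: 10100 XOR 11101 = 01001
  pos 7: 10010 XOR 11101 = 01111
  pos 8: 11110 XOR 11101 = 00011
Remainder (last 4 bits) = 1100. This is the CRC / FCS.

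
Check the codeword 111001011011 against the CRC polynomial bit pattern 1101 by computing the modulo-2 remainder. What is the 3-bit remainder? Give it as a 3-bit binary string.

001

Modulo-2 division of 111001011011 by 1101:
  pos 0: 1110 XOR 1101 = 0011
  pos 2: 1101 XOR 1101 = 0000
  pos 7: 1101 XOR 1101 = 0000
Remainder = 001 (nonzero — an error is detected).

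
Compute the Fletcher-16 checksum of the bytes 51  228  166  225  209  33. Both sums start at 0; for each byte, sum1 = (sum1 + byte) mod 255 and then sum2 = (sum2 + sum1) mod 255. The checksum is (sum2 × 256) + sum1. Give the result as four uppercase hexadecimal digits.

Running sums (mod 255):
  after byte 0 (51): sum1=51, sum2=51
  after byte 1 (228): sum1=24, sum2=75
  after byte 2 (166): sum1=190, sum2=10
  after byte 3 (225): sum1=160, sum2=170
  after byte 4 (209): sum1=114, sum2=29
  after byte 5 (33): sum1=147, sum2=176
Checksum = sum2·256 + sum1 = 176·256 + 147 = 45203 = 0xB093.

B093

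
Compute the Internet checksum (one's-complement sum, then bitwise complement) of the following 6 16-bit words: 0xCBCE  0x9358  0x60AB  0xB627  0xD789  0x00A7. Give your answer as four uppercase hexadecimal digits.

One's-complement addition (fold any carry out of bit 15 back into bit 0):
  0xCBCE + 0x9358 = 0x15F26 → wrap carry → 0x5F27
  0x5F27 + 0x60AB = 0x0BFD2
  0xBFD2 + 0xB627 = 0x175F9 → wrap carry → 0x75FA
  0x75FA + 0xD789 = 0x14D83 → wrap carry → 0x4D84
  0x4D84 + 0x00A7 = 0x04E2B
One's-complement sum = 0x4E2B.
Checksum = ~0x4E2B & 0xFFFF = 0xB1D4.

B1D4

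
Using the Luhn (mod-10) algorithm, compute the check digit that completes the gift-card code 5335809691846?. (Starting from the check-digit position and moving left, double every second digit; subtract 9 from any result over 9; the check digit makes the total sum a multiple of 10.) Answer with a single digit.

9

Partial digits right→left: 6 4 8 1 9 6 9 0 8 5 3 3 5
Double every second digit counting from the check-digit position (so the 1st, 3rd, 5th, ... of the partial from the right).
  doubled (with −9 where >9): 3 7 9 9 7 6 1 → sum 42
  kept as-is: 4 1 6 0 5 3 → sum 19
Total = 42 + 19 = 61.
Check digit = (10 − (61 mod 10)) mod 10 = 9.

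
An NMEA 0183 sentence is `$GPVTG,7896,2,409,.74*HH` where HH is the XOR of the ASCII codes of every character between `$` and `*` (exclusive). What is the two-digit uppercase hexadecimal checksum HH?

XOR the ASCII codes of the payload characters:
  'G' = 0x47 → acc = 0x47
  'P' = 0x50 → acc = 0x17
  'V' = 0x56 → acc = 0x41
  'T' = 0x54 → acc = 0x15
  'G' = 0x47 → acc = 0x52
  ',' = 0x2C → acc = 0x7E
  '7' = 0x37 → acc = 0x49
  '8' = 0x38 → acc = 0x71
  '9' = 0x39 → acc = 0x48
  '6' = 0x36 → acc = 0x7E
  ',' = 0x2C → acc = 0x52
  '2' = 0x32 → acc = 0x60
  ',' = 0x2C → acc = 0x4C
  '4' = 0x34 → acc = 0x78
  '0' = 0x30 → acc = 0x48
  '9' = 0x39 → acc = 0x71
  ',' = 0x2C → acc = 0x5D
  '.' = 0x2E → acc = 0x73
  '7' = 0x37 → acc = 0x44
  '4' = 0x34 → acc = 0x70
Checksum = 0x70.

70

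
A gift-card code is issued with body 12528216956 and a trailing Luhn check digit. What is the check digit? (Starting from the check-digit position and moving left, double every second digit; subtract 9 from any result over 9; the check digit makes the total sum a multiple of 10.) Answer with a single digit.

9

Partial digits right→left: 6 5 9 6 1 2 8 2 5 2 1
Double every second digit counting from the check-digit position (so the 1st, 3rd, 5th, ... of the partial from the right).
  doubled (with −9 where >9): 3 9 2 7 1 2 → sum 24
  kept as-is: 5 6 2 2 2 → sum 17
Total = 24 + 17 = 41.
Check digit = (10 − (41 mod 10)) mod 10 = 9.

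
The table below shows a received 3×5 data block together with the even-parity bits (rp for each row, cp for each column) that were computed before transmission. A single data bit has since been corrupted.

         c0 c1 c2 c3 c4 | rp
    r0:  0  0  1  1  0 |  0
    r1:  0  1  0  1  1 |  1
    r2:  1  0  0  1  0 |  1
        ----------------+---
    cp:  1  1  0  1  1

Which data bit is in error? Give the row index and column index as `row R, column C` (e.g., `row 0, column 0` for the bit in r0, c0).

row 2, column 2

Recompute each row's even parity and compare to rp:
  r0: data parity 0, sent rp 0 → ok
  r1: data parity 1, sent rp 1 → ok
  r2: data parity 0, sent rp 1 → mismatch
Recompute each column's even parity and compare to cp:
  c0: data parity 1, sent cp 1 → ok
  c1: data parity 1, sent cp 1 → ok
  c2: data parity 1, sent cp 0 → mismatch
  c3: data parity 1, sent cp 1 → ok
  c4: data parity 1, sent cp 1 → ok
Exactly one row (r2) and one column (c2) fail → the flipped bit is at their intersection.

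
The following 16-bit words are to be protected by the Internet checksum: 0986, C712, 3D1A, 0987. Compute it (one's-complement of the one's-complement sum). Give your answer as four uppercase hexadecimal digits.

E8C5

One's-complement addition (fold any carry out of bit 15 back into bit 0):
  0x0986 + 0xC712 = 0x0D098
  0xD098 + 0x3D1A = 0x10DB2 → wrap carry → 0x0DB3
  0x0DB3 + 0x0987 = 0x0173A
One's-complement sum = 0x173A.
Checksum = ~0x173A & 0xFFFF = 0xE8C5.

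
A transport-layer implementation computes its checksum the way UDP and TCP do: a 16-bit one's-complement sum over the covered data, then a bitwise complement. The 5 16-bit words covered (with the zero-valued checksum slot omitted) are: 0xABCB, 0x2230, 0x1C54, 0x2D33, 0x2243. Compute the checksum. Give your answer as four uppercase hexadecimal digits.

C639

One's-complement addition (fold any carry out of bit 15 back into bit 0):
  0xABCB + 0x2230 = 0x0CDFB
  0xCDFB + 0x1C54 = 0x0EA4F
  0xEA4F + 0x2D33 = 0x11782 → wrap carry → 0x1783
  0x1783 + 0x2243 = 0x039C6
One's-complement sum = 0x39C6.
Checksum = ~0x39C6 & 0xFFFF = 0xC639.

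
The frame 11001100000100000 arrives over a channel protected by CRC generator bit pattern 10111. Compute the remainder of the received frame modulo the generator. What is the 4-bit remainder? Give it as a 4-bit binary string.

Modulo-2 division of 11001100000100000 by 10111:
  pos 0: 11001 XOR 10111 = 01110
  pos 1: 11101 XOR 10111 = 01010
  pos 2: 10100 XOR 10111 = 00011
  pos 5: 11000 XOR 10111 = 01111
  pos 6: 11110 XOR 10111 = 01001
  pos 7: 10011 XOR 10111 = 00100
  pos 9: 10000 XOR 10111 = 00111
  pos 11: 11100 XOR 10111 = 01011
  pos 12: 10110 XOR 10111 = 00001
Remainder = 0001 (nonzero — an error is detected).

0001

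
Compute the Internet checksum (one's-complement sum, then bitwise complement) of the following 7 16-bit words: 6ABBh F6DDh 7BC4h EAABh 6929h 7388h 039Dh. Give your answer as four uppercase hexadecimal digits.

One's-complement addition (fold any carry out of bit 15 back into bit 0):
  0x6ABB + 0xF6DD = 0x16198 → wrap carry → 0x6199
  0x6199 + 0x7BC4 = 0x0DD5D
  0xDD5D + 0xEAAB = 0x1C808 → wrap carry → 0xC809
  0xC809 + 0x6929 = 0x13132 → wrap carry → 0x3133
  0x3133 + 0x7388 = 0x0A4BB
  0xA4BB + 0x039D = 0x0A858
One's-complement sum = 0xA858.
Checksum = ~0xA858 & 0xFFFF = 0x57A7.

57A7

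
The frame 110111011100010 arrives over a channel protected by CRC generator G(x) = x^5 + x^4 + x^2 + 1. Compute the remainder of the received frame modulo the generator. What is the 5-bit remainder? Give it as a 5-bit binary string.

Modulo-2 division of 110111011100010 by 110101:
  pos 0: 110111 XOR 110101 = 000010
  pos 4: 100111 XOR 110101 = 010010
  pos 5: 100100 XOR 110101 = 010001
  pos 6: 100010 XOR 110101 = 010111
  pos 7: 101110 XOR 110101 = 011011
  pos 8: 110111 XOR 110101 = 000010
Remainder = 00100 (nonzero — an error is detected).

00100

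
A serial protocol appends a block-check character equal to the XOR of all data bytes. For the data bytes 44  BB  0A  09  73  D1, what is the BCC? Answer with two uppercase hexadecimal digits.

XOR the bytes together:
  start with 0x44
  0x44 ⊕ 0xBB = 0xFF
  0xFF ⊕ 0x0A = 0xF5
  0xF5 ⊕ 0x09 = 0xFC
  0xFC ⊕ 0x73 = 0x8F
  0x8F ⊕ 0xD1 = 0x5E

5E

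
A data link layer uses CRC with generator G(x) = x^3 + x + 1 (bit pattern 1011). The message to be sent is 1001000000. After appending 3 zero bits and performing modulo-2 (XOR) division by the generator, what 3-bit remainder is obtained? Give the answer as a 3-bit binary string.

Append 3 zeros: 1001000000000. Divide by 1011 (XOR where the leading bit is 1):
  pos 0: 1001 XOR 1011 = 0010
  pos 2: 1000 XOR 1011 = 0011
  pos 4: 1100 XOR 1011 = 0111
  pos 5: 1110 XOR 1011 = 0101
  pos 6: 1010 XOR 1011 = 0001
  pos 9: 1000 XOR 1011 = 0011
Remainder (last 3 bits) = 011. This is the CRC / FCS.

011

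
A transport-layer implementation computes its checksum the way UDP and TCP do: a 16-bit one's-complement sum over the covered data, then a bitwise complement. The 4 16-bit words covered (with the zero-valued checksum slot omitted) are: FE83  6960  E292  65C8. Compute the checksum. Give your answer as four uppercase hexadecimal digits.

One's-complement addition (fold any carry out of bit 15 back into bit 0):
  0xFE83 + 0x6960 = 0x167E3 → wrap carry → 0x67E4
  0x67E4 + 0xE292 = 0x14A76 → wrap carry → 0x4A77
  0x4A77 + 0x65C8 = 0x0B03F
One's-complement sum = 0xB03F.
Checksum = ~0xB03F & 0xFFFF = 0x4FC0.

4FC0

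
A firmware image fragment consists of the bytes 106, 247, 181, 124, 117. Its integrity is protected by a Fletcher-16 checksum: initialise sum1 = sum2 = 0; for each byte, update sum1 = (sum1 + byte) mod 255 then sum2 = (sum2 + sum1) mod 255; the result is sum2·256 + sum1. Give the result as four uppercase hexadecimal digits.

Running sums (mod 255):
  after byte 0 (106): sum1=106, sum2=106
  after byte 1 (247): sum1=98, sum2=204
  after byte 2 (181): sum1=24, sum2=228
  after byte 3 (124): sum1=148, sum2=121
  after byte 4 (117): sum1=10, sum2=131
Checksum = sum2·256 + sum1 = 131·256 + 10 = 33546 = 0x830A.

830A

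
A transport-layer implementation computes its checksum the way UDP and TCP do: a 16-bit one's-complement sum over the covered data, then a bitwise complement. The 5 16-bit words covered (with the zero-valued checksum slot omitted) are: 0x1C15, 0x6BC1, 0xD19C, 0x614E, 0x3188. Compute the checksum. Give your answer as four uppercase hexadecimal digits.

13B6

One's-complement addition (fold any carry out of bit 15 back into bit 0):
  0x1C15 + 0x6BC1 = 0x087D6
  0x87D6 + 0xD19C = 0x15972 → wrap carry → 0x5973
  0x5973 + 0x614E = 0x0BAC1
  0xBAC1 + 0x3188 = 0x0EC49
One's-complement sum = 0xEC49.
Checksum = ~0xEC49 & 0xFFFF = 0x13B6.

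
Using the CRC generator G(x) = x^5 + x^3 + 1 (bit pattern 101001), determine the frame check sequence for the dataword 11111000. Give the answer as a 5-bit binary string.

Append 5 zeros: 1111100000000. Divide by 101001 (XOR where the leading bit is 1):
  pos 0: 111110 XOR 101001 = 010111
  pos 1: 101110 XOR 101001 = 000111
  pos 4: 111000 XOR 101001 = 010001
  pos 5: 100010 XOR 101001 = 001011
  pos 7: 101100 XOR 101001 = 000101
Remainder (last 5 bits) = 00101. This is the CRC / FCS.

00101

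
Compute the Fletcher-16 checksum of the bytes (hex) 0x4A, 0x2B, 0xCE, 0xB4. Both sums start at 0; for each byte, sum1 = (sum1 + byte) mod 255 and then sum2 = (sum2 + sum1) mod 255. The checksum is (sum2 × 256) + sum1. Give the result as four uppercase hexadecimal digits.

FCF8

Running sums (mod 255):
  after byte 0 (0x4A): sum1=74, sum2=74
  after byte 1 (0x2B): sum1=117, sum2=191
  after byte 2 (0xCE): sum1=68, sum2=4
  after byte 3 (0xB4): sum1=248, sum2=252
Checksum = sum2·256 + sum1 = 252·256 + 248 = 64760 = 0xFCF8.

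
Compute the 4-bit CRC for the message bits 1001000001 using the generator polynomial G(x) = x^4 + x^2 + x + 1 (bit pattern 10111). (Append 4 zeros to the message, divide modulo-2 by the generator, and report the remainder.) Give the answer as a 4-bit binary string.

0100

Append 4 zeros: 10010000010000. Divide by 10111 (XOR where the leading bit is 1):
  pos 0: 10010 XOR 10111 = 00101
  pos 2: 10100 XOR 10111 = 00011
  pos 5: 11001 XOR 10111 = 01110
  pos 6: 11100 XOR 10111 = 01011
  pos 7: 10110 XOR 10111 = 00001
Remainder (last 4 bits) = 0100. This is the CRC / FCS.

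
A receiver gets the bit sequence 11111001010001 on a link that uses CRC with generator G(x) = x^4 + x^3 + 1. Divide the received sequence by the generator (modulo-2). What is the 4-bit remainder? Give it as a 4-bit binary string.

Modulo-2 division of 11111001010001 by 11001:
  pos 0: 11111 XOR 11001 = 00110
  pos 2: 11000 XOR 11001 = 00001
  pos 6: 11010 XOR 11001 = 00011
  pos 9: 11001 XOR 11001 = 00000
Remainder = 0000 (zero — the frame passes the CRC check).

0000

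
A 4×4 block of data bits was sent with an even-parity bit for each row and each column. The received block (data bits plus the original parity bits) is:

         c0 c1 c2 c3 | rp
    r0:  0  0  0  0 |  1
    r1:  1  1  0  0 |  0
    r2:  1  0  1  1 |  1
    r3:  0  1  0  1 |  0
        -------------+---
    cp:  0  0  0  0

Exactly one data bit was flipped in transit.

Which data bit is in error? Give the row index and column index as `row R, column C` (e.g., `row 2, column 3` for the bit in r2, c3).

Recompute each row's even parity and compare to rp:
  r0: data parity 0, sent rp 1 → mismatch
  r1: data parity 0, sent rp 0 → ok
  r2: data parity 1, sent rp 1 → ok
  r3: data parity 0, sent rp 0 → ok
Recompute each column's even parity and compare to cp:
  c0: data parity 0, sent cp 0 → ok
  c1: data parity 0, sent cp 0 → ok
  c2: data parity 1, sent cp 0 → mismatch
  c3: data parity 0, sent cp 0 → ok
Exactly one row (r0) and one column (c2) fail → the flipped bit is at their intersection.

row 0, column 2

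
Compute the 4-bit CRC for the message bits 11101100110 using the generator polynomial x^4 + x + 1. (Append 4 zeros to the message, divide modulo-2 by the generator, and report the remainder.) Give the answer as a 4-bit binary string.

Append 4 zeros: 111011001100000. Divide by 10011 (XOR where the leading bit is 1):
  pos 0: 11101 XOR 10011 = 01110
  pos 1: 11101 XOR 10011 = 01110
  pos 2: 11100 XOR 10011 = 01111
  pos 3: 11110 XOR 10011 = 01101
  pos 4: 11011 XOR 10011 = 01000
  pos 5: 10001 XOR 10011 = 00010
  pos 8: 10000 XOR 10011 = 00011
Remainder (last 4 bits) = 1100. This is the CRC / FCS.

1100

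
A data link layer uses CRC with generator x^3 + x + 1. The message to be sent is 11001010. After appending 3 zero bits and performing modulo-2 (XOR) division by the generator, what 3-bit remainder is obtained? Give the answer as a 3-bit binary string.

Append 3 zeros: 11001010000. Divide by 1011 (XOR where the leading bit is 1):
  pos 0: 1100 XOR 1011 = 0111
  pos 1: 1111 XOR 1011 = 0100
  pos 2: 1000 XOR 1011 = 0011
  pos 4: 1110 XOR 1011 = 0101
  pos 5: 1010 XOR 1011 = 0001
Remainder (last 3 bits) = 100. This is the CRC / FCS.

100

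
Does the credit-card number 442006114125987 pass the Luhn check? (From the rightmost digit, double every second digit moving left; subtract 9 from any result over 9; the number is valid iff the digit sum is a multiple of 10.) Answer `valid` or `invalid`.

From the right, keep odd positions and double even positions (subtract 9 from any doubled value over 9):
  doubled (positions 2,4,...): 7 1 2 2 3 0 8 → sum 23
  kept (positions 1,3,...): 7 9 2 4 1 0 2 4 → sum 29
Total = 52.
52 mod 10 = 2, so the number is invalid.

invalid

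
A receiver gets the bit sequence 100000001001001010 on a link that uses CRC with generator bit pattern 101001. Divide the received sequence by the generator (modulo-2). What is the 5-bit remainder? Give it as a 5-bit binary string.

11101

Modulo-2 division of 100000001001001010 by 101001:
  pos 0: 100000 XOR 101001 = 001001
  pos 2: 100100 XOR 101001 = 001101
  pos 4: 110110 XOR 101001 = 011111
  pos 5: 111110 XOR 101001 = 010111
  pos 6: 101111 XOR 101001 = 000110
  pos 9: 110001 XOR 101001 = 011000
  pos 10: 110000 XOR 101001 = 011001
  pos 11: 110011 XOR 101001 = 011010
  pos 12: 110100 XOR 101001 = 011101
Remainder = 11101 (nonzero — an error is detected).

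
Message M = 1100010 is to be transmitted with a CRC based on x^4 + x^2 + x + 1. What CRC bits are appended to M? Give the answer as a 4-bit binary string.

Append 4 zeros: 11000100000. Divide by 10111 (XOR where the leading bit is 1):
  pos 0: 11000 XOR 10111 = 01111
  pos 1: 11111 XOR 10111 = 01000
  pos 2: 10000 XOR 10111 = 00111
  pos 4: 11100 XOR 10111 = 01011
  pos 5: 10110 XOR 10111 = 00001
Remainder (last 4 bits) = 0010. This is the CRC / FCS.

0010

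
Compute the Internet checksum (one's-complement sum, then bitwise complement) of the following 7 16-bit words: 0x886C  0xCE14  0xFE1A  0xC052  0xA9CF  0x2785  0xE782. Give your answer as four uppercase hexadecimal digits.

3239

One's-complement addition (fold any carry out of bit 15 back into bit 0):
  0x886C + 0xCE14 = 0x15680 → wrap carry → 0x5681
  0x5681 + 0xFE1A = 0x1549B → wrap carry → 0x549C
  0x549C + 0xC052 = 0x114EE → wrap carry → 0x14EF
  0x14EF + 0xA9CF = 0x0BEBE
  0xBEBE + 0x2785 = 0x0E643
  0xE643 + 0xE782 = 0x1CDC5 → wrap carry → 0xCDC6
One's-complement sum = 0xCDC6.
Checksum = ~0xCDC6 & 0xFFFF = 0x3239.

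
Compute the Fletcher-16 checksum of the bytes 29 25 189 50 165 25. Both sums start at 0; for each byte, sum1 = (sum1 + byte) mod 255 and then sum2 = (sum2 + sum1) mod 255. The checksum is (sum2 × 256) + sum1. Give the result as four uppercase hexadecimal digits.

Running sums (mod 255):
  after byte 0 (29): sum1=29, sum2=29
  after byte 1 (25): sum1=54, sum2=83
  after byte 2 (189): sum1=243, sum2=71
  after byte 3 (50): sum1=38, sum2=109
  after byte 4 (165): sum1=203, sum2=57
  after byte 5 (25): sum1=228, sum2=30
Checksum = sum2·256 + sum1 = 30·256 + 228 = 7908 = 0x1EE4.

1EE4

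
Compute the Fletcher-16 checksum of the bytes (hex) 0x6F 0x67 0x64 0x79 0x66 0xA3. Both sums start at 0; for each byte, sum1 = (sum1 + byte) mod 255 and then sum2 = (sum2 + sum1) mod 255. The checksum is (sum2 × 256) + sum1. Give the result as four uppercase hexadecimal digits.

Running sums (mod 255):
  after byte 0 (0x6F): sum1=111, sum2=111
  after byte 1 (0x67): sum1=214, sum2=70
  after byte 2 (0x64): sum1=59, sum2=129
  after byte 3 (0x79): sum1=180, sum2=54
  after byte 4 (0x66): sum1=27, sum2=81
  after byte 5 (0xA3): sum1=190, sum2=16
Checksum = sum2·256 + sum1 = 16·256 + 190 = 4286 = 0x10BE.

10BE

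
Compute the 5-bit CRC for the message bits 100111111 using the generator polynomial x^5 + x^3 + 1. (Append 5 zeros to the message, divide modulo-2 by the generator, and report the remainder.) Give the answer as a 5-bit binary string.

10111

Append 5 zeros: 10011111100000. Divide by 101001 (XOR where the leading bit is 1):
  pos 0: 100111 XOR 101001 = 001110
  pos 2: 111011 XOR 101001 = 010010
  pos 3: 100101 XOR 101001 = 001100
  pos 5: 110000 XOR 101001 = 011001
  pos 6: 110010 XOR 101001 = 011011
  pos 7: 110110 XOR 101001 = 011111
  pos 8: 111110 XOR 101001 = 010111
Remainder (last 5 bits) = 10111. This is the CRC / FCS.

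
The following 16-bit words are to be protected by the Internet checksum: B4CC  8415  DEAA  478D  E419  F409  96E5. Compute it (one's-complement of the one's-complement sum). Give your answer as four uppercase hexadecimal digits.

One's-complement addition (fold any carry out of bit 15 back into bit 0):
  0xB4CC + 0x8415 = 0x138E1 → wrap carry → 0x38E2
  0x38E2 + 0xDEAA = 0x1178C → wrap carry → 0x178D
  0x178D + 0x478D = 0x05F1A
  0x5F1A + 0xE419 = 0x14333 → wrap carry → 0x4334
  0x4334 + 0xF409 = 0x1373D → wrap carry → 0x373E
  0x373E + 0x96E5 = 0x0CE23
One's-complement sum = 0xCE23.
Checksum = ~0xCE23 & 0xFFFF = 0x31DC.

31DC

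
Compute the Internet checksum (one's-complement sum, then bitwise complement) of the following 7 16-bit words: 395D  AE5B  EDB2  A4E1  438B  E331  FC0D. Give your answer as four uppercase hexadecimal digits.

62E7

One's-complement addition (fold any carry out of bit 15 back into bit 0):
  0x395D + 0xAE5B = 0x0E7B8
  0xE7B8 + 0xEDB2 = 0x1D56A → wrap carry → 0xD56B
  0xD56B + 0xA4E1 = 0x17A4C → wrap carry → 0x7A4D
  0x7A4D + 0x438B = 0x0BDD8
  0xBDD8 + 0xE331 = 0x1A109 → wrap carry → 0xA10A
  0xA10A + 0xFC0D = 0x19D17 → wrap carry → 0x9D18
One's-complement sum = 0x9D18.
Checksum = ~0x9D18 & 0xFFFF = 0x62E7.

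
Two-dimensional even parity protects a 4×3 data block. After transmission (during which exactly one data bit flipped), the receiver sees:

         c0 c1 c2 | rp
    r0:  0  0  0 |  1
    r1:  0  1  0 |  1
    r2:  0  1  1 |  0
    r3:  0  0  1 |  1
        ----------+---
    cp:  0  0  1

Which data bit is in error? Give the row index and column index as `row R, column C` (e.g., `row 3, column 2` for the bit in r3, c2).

row 0, column 2

Recompute each row's even parity and compare to rp:
  r0: data parity 0, sent rp 1 → mismatch
  r1: data parity 1, sent rp 1 → ok
  r2: data parity 0, sent rp 0 → ok
  r3: data parity 1, sent rp 1 → ok
Recompute each column's even parity and compare to cp:
  c0: data parity 0, sent cp 0 → ok
  c1: data parity 0, sent cp 0 → ok
  c2: data parity 0, sent cp 1 → mismatch
Exactly one row (r0) and one column (c2) fail → the flipped bit is at their intersection.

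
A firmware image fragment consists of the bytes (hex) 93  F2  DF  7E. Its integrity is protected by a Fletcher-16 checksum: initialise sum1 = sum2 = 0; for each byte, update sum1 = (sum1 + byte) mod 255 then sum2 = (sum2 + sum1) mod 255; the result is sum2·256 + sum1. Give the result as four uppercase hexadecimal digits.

Running sums (mod 255):
  after byte 0 (93): sum1=147, sum2=147
  after byte 1 (F2): sum1=134, sum2=26
  after byte 2 (DF): sum1=102, sum2=128
  after byte 3 (7E): sum1=228, sum2=101
Checksum = sum2·256 + sum1 = 101·256 + 228 = 26084 = 0x65E4.

65E4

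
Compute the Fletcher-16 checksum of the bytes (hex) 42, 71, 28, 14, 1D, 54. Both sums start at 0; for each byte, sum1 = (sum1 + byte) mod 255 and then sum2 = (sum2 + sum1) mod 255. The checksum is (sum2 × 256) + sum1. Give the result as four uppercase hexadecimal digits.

3061

Running sums (mod 255):
  after byte 0 (42): sum1=66, sum2=66
  after byte 1 (71): sum1=179, sum2=245
  after byte 2 (28): sum1=219, sum2=209
  after byte 3 (14): sum1=239, sum2=193
  after byte 4 (1D): sum1=13, sum2=206
  after byte 5 (54): sum1=97, sum2=48
Checksum = sum2·256 + sum1 = 48·256 + 97 = 12385 = 0x3061.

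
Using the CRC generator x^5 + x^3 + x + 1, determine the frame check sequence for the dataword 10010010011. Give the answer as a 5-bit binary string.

11010

Append 5 zeros: 1001001001100000. Divide by 101011 (XOR where the leading bit is 1):
  pos 0: 100100 XOR 101011 = 001111
  pos 2: 111110 XOR 101011 = 010101
  pos 3: 101010 XOR 101011 = 000001
  pos 8: 111000 XOR 101011 = 010011
  pos 9: 100110 XOR 101011 = 001101
Remainder (last 5 bits) = 11010. This is the CRC / FCS.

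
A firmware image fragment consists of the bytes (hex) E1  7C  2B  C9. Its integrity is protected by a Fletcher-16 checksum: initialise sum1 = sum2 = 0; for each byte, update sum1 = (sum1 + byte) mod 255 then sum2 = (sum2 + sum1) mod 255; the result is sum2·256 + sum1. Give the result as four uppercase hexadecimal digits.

1D53

Running sums (mod 255):
  after byte 0 (E1): sum1=225, sum2=225
  after byte 1 (7C): sum1=94, sum2=64
  after byte 2 (2B): sum1=137, sum2=201
  after byte 3 (C9): sum1=83, sum2=29
Checksum = sum2·256 + sum1 = 29·256 + 83 = 7507 = 0x1D53.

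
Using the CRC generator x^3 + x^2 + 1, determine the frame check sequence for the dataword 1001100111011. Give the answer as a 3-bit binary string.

Append 3 zeros: 1001100111011000. Divide by 1101 (XOR where the leading bit is 1):
  pos 0: 1001 XOR 1101 = 0100
  pos 1: 1001 XOR 1101 = 0100
  pos 2: 1000 XOR 1101 = 0101
  pos 3: 1010 XOR 1101 = 0111
  pos 4: 1111 XOR 1101 = 0010
  pos 6: 1011 XOR 1101 = 0110
  pos 7: 1100 XOR 1101 = 0001
  pos 10: 1110 XOR 1101 = 0011
  pos 12: 1100 XOR 1101 = 0001
Remainder (last 3 bits) = 001. This is the CRC / FCS.

001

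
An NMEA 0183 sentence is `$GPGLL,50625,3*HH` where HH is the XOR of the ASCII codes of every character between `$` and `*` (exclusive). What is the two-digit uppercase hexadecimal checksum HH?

XOR the ASCII codes of the payload characters:
  'G' = 0x47 → acc = 0x47
  'P' = 0x50 → acc = 0x17
  'G' = 0x47 → acc = 0x50
  'L' = 0x4C → acc = 0x1C
  'L' = 0x4C → acc = 0x50
  ',' = 0x2C → acc = 0x7C
  '5' = 0x35 → acc = 0x49
  '0' = 0x30 → acc = 0x79
  '6' = 0x36 → acc = 0x4F
  '2' = 0x32 → acc = 0x7D
  '5' = 0x35 → acc = 0x48
  ',' = 0x2C → acc = 0x64
  '3' = 0x33 → acc = 0x57
Checksum = 0x57.

57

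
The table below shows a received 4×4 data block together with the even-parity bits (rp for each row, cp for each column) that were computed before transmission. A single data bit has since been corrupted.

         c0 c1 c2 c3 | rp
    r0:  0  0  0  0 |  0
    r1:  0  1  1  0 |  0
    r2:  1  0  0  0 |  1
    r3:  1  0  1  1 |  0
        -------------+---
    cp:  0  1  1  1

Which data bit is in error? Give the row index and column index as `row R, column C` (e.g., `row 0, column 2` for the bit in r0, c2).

Recompute each row's even parity and compare to rp:
  r0: data parity 0, sent rp 0 → ok
  r1: data parity 0, sent rp 0 → ok
  r2: data parity 1, sent rp 1 → ok
  r3: data parity 1, sent rp 0 → mismatch
Recompute each column's even parity and compare to cp:
  c0: data parity 0, sent cp 0 → ok
  c1: data parity 1, sent cp 1 → ok
  c2: data parity 0, sent cp 1 → mismatch
  c3: data parity 1, sent cp 1 → ok
Exactly one row (r3) and one column (c2) fail → the flipped bit is at their intersection.

row 3, column 2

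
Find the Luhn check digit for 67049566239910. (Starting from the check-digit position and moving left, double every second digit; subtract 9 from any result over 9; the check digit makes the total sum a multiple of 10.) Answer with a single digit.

Partial digits right→left: 0 1 9 9 3 2 6 6 5 9 4 0 7 6
Double every second digit counting from the check-digit position (so the 1st, 3rd, 5th, ... of the partial from the right).
  doubled (with −9 where >9): 0 9 6 3 1 8 5 → sum 32
  kept as-is: 1 9 2 6 9 0 6 → sum 33
Total = 32 + 33 = 65.
Check digit = (10 − (65 mod 10)) mod 10 = 5.

5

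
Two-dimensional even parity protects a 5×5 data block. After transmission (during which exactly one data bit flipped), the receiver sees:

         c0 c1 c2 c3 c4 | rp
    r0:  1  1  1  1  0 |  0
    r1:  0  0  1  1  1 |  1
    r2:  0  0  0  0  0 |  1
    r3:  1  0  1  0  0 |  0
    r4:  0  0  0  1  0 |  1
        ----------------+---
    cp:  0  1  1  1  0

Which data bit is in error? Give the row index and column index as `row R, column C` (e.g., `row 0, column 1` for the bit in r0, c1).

row 2, column 4

Recompute each row's even parity and compare to rp:
  r0: data parity 0, sent rp 0 → ok
  r1: data parity 1, sent rp 1 → ok
  r2: data parity 0, sent rp 1 → mismatch
  r3: data parity 0, sent rp 0 → ok
  r4: data parity 1, sent rp 1 → ok
Recompute each column's even parity and compare to cp:
  c0: data parity 0, sent cp 0 → ok
  c1: data parity 1, sent cp 1 → ok
  c2: data parity 1, sent cp 1 → ok
  c3: data parity 1, sent cp 1 → ok
  c4: data parity 1, sent cp 0 → mismatch
Exactly one row (r2) and one column (c4) fail → the flipped bit is at their intersection.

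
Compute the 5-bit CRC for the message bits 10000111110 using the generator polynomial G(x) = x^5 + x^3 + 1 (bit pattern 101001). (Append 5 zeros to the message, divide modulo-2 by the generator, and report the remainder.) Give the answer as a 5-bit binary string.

01101

Append 5 zeros: 1000011111000000. Divide by 101001 (XOR where the leading bit is 1):
  pos 0: 100001 XOR 101001 = 001000
  pos 2: 100011 XOR 101001 = 001010
  pos 4: 101011 XOR 101001 = 000010
  pos 8: 100000 XOR 101001 = 001001
  pos 10: 100100 XOR 101001 = 001101
Remainder (last 5 bits) = 01101. This is the CRC / FCS.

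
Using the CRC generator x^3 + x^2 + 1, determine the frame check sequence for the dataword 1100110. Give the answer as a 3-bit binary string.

010

Append 3 zeros: 1100110000. Divide by 1101 (XOR where the leading bit is 1):
  pos 0: 1100 XOR 1101 = 0001
  pos 3: 1110 XOR 1101 = 0011
  pos 5: 1100 XOR 1101 = 0001
Remainder (last 3 bits) = 010. This is the CRC / FCS.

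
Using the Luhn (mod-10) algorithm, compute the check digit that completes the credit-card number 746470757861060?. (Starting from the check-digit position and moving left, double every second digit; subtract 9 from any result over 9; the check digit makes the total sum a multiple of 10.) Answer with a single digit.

Partial digits right→left: 0 6 0 1 6 8 7 5 7 0 7 4 6 4 7
Double every second digit counting from the check-digit position (so the 1st, 3rd, 5th, ... of the partial from the right).
  doubled (with −9 where >9): 0 0 3 5 5 5 3 5 → sum 26
  kept as-is: 6 1 8 5 0 4 4 → sum 28
Total = 26 + 28 = 54.
Check digit = (10 − (54 mod 10)) mod 10 = 6.

6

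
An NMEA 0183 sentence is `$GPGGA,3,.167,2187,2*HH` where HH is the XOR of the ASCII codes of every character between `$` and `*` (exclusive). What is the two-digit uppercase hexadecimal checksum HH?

XOR the ASCII codes of the payload characters:
  'G' = 0x47 → acc = 0x47
  'P' = 0x50 → acc = 0x17
  'G' = 0x47 → acc = 0x50
  'G' = 0x47 → acc = 0x17
  'A' = 0x41 → acc = 0x56
  ',' = 0x2C → acc = 0x7A
  '3' = 0x33 → acc = 0x49
  ',' = 0x2C → acc = 0x65
  '.' = 0x2E → acc = 0x4B
  '1' = 0x31 → acc = 0x7A
  '6' = 0x36 → acc = 0x4C
  '7' = 0x37 → acc = 0x7B
  ',' = 0x2C → acc = 0x57
  '2' = 0x32 → acc = 0x65
  '1' = 0x31 → acc = 0x54
  '8' = 0x38 → acc = 0x6C
  '7' = 0x37 → acc = 0x5B
  ',' = 0x2C → acc = 0x77
  '2' = 0x32 → acc = 0x45
Checksum = 0x45.

45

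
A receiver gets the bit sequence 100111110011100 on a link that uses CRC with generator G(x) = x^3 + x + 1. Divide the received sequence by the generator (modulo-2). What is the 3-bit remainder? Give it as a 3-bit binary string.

Modulo-2 division of 100111110011100 by 1011:
  pos 0: 1001 XOR 1011 = 0010
  pos 2: 1011 XOR 1011 = 0000
  pos 6: 1100 XOR 1011 = 0111
  pos 7: 1111 XOR 1011 = 0100
  pos 8: 1001 XOR 1011 = 0010
  pos 10: 1010 XOR 1011 = 0001
Remainder = 010 (nonzero — an error is detected).

010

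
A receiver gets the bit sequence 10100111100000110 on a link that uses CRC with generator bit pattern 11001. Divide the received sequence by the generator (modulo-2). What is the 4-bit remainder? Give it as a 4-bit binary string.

Modulo-2 division of 10100111100000110 by 11001:
  pos 0: 10100 XOR 11001 = 01101
  pos 1: 11011 XOR 11001 = 00010
  pos 4: 10111 XOR 11001 = 01110
  pos 5: 11100 XOR 11001 = 00101
  pos 7: 10100 XOR 11001 = 01101
  pos 8: 11010 XOR 11001 = 00011
  pos 11: 11011 XOR 11001 = 00010
Remainder = 0100 (nonzero — an error is detected).

0100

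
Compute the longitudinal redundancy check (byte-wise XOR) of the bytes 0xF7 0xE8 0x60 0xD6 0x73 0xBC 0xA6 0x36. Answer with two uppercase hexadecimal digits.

XOR the bytes together:
  start with 0xF7
  0xF7 ⊕ 0xE8 = 0x1F
  0x1F ⊕ 0x60 = 0x7F
  0x7F ⊕ 0xD6 = 0xA9
  0xA9 ⊕ 0x73 = 0xDA
  0xDA ⊕ 0xBC = 0x66
  0x66 ⊕ 0xA6 = 0xC0
  0xC0 ⊕ 0x36 = 0xF6

F6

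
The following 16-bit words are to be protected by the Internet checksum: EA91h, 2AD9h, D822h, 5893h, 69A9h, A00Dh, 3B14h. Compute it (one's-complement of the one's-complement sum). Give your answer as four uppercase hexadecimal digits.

One's-complement addition (fold any carry out of bit 15 back into bit 0):
  0xEA91 + 0x2AD9 = 0x1156A → wrap carry → 0x156B
  0x156B + 0xD822 = 0x0ED8D
  0xED8D + 0x5893 = 0x14620 → wrap carry → 0x4621
  0x4621 + 0x69A9 = 0x0AFCA
  0xAFCA + 0xA00D = 0x14FD7 → wrap carry → 0x4FD8
  0x4FD8 + 0x3B14 = 0x08AEC
One's-complement sum = 0x8AEC.
Checksum = ~0x8AEC & 0xFFFF = 0x7513.

7513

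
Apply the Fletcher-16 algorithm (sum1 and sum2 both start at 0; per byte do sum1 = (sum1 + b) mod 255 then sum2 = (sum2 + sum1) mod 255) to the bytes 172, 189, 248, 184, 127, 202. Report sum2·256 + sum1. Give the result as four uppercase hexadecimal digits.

9866

Running sums (mod 255):
  after byte 0 (172): sum1=172, sum2=172
  after byte 1 (189): sum1=106, sum2=23
  after byte 2 (248): sum1=99, sum2=122
  after byte 3 (184): sum1=28, sum2=150
  after byte 4 (127): sum1=155, sum2=50
  after byte 5 (202): sum1=102, sum2=152
Checksum = sum2·256 + sum1 = 152·256 + 102 = 39014 = 0x9866.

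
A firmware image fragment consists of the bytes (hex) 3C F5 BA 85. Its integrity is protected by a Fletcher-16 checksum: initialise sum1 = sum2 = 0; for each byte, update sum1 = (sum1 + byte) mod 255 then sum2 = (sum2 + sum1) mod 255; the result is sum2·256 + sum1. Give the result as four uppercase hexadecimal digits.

CD72

Running sums (mod 255):
  after byte 0 (3C): sum1=60, sum2=60
  after byte 1 (F5): sum1=50, sum2=110
  after byte 2 (BA): sum1=236, sum2=91
  after byte 3 (85): sum1=114, sum2=205
Checksum = sum2·256 + sum1 = 205·256 + 114 = 52594 = 0xCD72.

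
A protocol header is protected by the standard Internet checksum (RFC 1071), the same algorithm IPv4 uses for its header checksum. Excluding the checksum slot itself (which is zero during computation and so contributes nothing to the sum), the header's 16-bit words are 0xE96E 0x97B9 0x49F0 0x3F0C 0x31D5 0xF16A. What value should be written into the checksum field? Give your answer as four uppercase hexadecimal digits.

D29A

One's-complement addition (fold any carry out of bit 15 back into bit 0):
  0xE96E + 0x97B9 = 0x18127 → wrap carry → 0x8128
  0x8128 + 0x49F0 = 0x0CB18
  0xCB18 + 0x3F0C = 0x10A24 → wrap carry → 0x0A25
  0x0A25 + 0x31D5 = 0x03BFA
  0x3BFA + 0xF16A = 0x12D64 → wrap carry → 0x2D65
One's-complement sum = 0x2D65.
Checksum = ~0x2D65 & 0xFFFF = 0xD29A.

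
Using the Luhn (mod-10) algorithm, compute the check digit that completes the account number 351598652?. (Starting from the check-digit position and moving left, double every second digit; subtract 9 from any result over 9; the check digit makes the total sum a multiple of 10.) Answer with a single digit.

Partial digits right→left: 2 5 6 8 9 5 1 5 3
Double every second digit counting from the check-digit position (so the 1st, 3rd, 5th, ... of the partial from the right).
  doubled (with −9 where >9): 4 3 9 2 6 → sum 24
  kept as-is: 5 8 5 5 → sum 23
Total = 24 + 23 = 47.
Check digit = (10 − (47 mod 10)) mod 10 = 3.

3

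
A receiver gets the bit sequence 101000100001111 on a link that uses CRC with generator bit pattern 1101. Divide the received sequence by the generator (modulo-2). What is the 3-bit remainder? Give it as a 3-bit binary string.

Modulo-2 division of 101000100001111 by 1101:
  pos 0: 1010 XOR 1101 = 0111
  pos 1: 1110 XOR 1101 = 0011
  pos 3: 1101 XOR 1101 = 0000
  pos 11: 1111 XOR 1101 = 0010
Remainder = 010 (nonzero — an error is detected).

010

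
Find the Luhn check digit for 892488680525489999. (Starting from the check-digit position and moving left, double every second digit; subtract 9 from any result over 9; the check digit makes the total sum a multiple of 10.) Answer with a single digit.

Partial digits right→left: 9 9 9 9 8 4 5 2 5 0 8 6 8 8 4 2 9 8
Double every second digit counting from the check-digit position (so the 1st, 3rd, 5th, ... of the partial from the right).
  doubled (with −9 where >9): 9 9 7 1 1 7 7 8 9 → sum 58
  kept as-is: 9 9 4 2 0 6 8 2 8 → sum 48
Total = 58 + 48 = 106.
Check digit = (10 − (106 mod 10)) mod 10 = 4.

4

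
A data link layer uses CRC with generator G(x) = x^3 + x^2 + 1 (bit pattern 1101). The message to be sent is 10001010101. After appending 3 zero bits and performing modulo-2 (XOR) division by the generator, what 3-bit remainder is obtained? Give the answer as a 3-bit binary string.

Append 3 zeros: 10001010101000. Divide by 1101 (XOR where the leading bit is 1):
  pos 0: 1000 XOR 1101 = 0101
  pos 1: 1011 XOR 1101 = 0110
  pos 2: 1100 XOR 1101 = 0001
  pos 5: 1101 XOR 1101 = 0000
  pos 10: 1000 XOR 1101 = 0101
Remainder (last 3 bits) = 101. This is the CRC / FCS.

101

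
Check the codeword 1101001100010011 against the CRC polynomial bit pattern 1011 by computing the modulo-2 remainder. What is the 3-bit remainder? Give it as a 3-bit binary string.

111

Modulo-2 division of 1101001100010011 by 1011:
  pos 0: 1101 XOR 1011 = 0110
  pos 1: 1100 XOR 1011 = 0111
  pos 2: 1110 XOR 1011 = 0101
  pos 3: 1011 XOR 1011 = 0000
  pos 7: 1000 XOR 1011 = 0011
  pos 9: 1110 XOR 1011 = 0101
  pos 10: 1010 XOR 1011 = 0001
Remainder = 111 (nonzero — an error is detected).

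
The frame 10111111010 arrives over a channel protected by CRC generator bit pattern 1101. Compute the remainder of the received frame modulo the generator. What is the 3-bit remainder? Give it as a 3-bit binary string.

Modulo-2 division of 10111111010 by 1101:
  pos 0: 1011 XOR 1101 = 0110
  pos 1: 1101 XOR 1101 = 0000
  pos 5: 1110 XOR 1101 = 0011
  pos 7: 1110 XOR 1101 = 0011
Remainder = 011 (nonzero — an error is detected).

011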